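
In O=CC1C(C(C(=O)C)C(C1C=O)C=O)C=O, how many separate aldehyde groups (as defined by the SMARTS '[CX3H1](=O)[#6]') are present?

4

[CX3H1](=O)[#6] is the SMARTS for an aldehyde: an sp2 carbon with one H, double-bonded to O and single-bonded to carbon.
The molecule carries 4 separate instances of an aldehyde (-CHO) meeting every constraint; each maps to a distinct set of atoms, giving 4 matches.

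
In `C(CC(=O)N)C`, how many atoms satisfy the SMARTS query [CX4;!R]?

3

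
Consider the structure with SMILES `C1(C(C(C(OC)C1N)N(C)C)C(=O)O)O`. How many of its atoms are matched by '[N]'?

The query [N] means: uppercase N matches aliphatic (non-aromatic) nitrogen only.
Check the 15 heavy atoms by environment: 9× C → no; 4× O → no; 2× N → match.
That gives 2 matching atoms.

2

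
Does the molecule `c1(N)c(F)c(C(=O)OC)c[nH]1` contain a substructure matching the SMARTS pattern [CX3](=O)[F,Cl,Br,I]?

No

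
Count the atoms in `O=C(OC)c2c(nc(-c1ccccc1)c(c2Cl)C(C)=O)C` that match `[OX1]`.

The query [OX1] means: aliphatic oxygen with one total connection — typically a carbonyl =O or an oxide.
Check the 21 heavy atoms by environment: 1× n (aromatic, X2) → no; 11× c (aromatic, X3) → no; 3× C (X4) → no; 1× Cl (X1) → no; 2× C (X3) → no; 2× O (X1) → match; 1× O (X2) → no.
That gives 2 matching atoms.

2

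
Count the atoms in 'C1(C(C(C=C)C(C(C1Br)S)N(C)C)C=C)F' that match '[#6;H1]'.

8

Check the 16 heavy atoms by environment: 8× C (H1) → match; 1× S (H1) → no; 2× C (H2) → no; 1× Br (H0) → no; 1× N (H0) → no; 2× C (H3) → no; 1× F (H0) → no.
That gives 8 matching atoms.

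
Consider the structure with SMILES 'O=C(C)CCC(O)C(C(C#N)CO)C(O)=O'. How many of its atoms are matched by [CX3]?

2

The query [CX3] means: C with X3: aliphatic carbon with exactly 3 total connections.
Check the 16 heavy atoms by environment: 7× C (X4) → no; 2× C (X3) → match; 2× O (X1) → no; 3× O (X2) → no; 1× C (X2) → no; 1× N (X1) → no.
That gives 2 matching atoms.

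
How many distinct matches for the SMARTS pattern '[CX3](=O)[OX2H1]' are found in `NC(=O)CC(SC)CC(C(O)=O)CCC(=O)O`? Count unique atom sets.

[CX3](=O)[OX2H1] is the SMARTS for a carboxylic acid: an sp2 carbon double-bonded to O and single-bonded to an -OH oxygen.
The molecule carries 2 separate instances of a carboxylic acid group (-C(=O)OH) meeting every constraint; each maps to a distinct set of atoms, giving 2 matches.

2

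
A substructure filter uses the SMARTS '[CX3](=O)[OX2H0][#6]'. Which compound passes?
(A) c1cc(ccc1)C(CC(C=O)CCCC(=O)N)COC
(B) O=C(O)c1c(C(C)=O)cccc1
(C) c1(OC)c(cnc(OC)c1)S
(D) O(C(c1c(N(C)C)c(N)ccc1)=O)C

[CX3](=O)[OX2H0][#6] describes a carbonyl carbon bonded to an oxygen that is itself bonded to carbon (no H on that O) (an ester).
(A) has a primary amide (-C(=O)NH2) but the carbonyl is bonded to N, not to an O-C linkage.
(B) has a carboxylic acid group (-C(=O)OH) but the singly-bonded O carries H (OX2H1, not H0).
(C) has a methoxy ether (-OCH3) but the ether oxygen is not adjacent to a C=O carbon.
(D) contains a methyl-ester group (-C(=O)OCH3), which satisfies every atom and bond constraint.
So the answer is (D).

D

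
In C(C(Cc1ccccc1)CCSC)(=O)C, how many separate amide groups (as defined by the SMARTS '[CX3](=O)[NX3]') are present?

[CX3](=O)[NX3] is the SMARTS for an amide: a carbonyl carbon bonded to a trivalent nitrogen.
No fragment in the molecule satisfies every constraint, giving 0 matches.

0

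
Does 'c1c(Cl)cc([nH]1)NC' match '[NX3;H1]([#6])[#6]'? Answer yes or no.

Yes

The pattern [NX3;H1]([#6])[#6] describes a trivalent nitrogen with one H, bonded to two carbons — a secondary amine.
The molecule carries an N-methylamino group (-NHCH3), whose atoms satisfy every constraint of the query, so the pattern matches.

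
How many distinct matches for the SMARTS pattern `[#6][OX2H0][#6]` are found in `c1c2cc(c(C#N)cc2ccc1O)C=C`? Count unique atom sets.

0

[#6][OX2H0][#6] is the SMARTS for an ether: an aliphatic oxygen bridging two carbons with no H on the oxygen.
The molecule has a hydroxyl group (-OH), but the oxygen has H1, not H0 bridging two carbons; nothing else fits, so there are 0 matches.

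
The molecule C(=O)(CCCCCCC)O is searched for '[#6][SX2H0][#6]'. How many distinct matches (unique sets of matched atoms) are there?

0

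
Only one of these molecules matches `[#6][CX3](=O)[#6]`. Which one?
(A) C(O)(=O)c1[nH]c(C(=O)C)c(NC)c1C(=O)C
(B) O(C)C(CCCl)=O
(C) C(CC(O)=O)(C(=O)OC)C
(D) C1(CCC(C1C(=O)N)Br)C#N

[#6][CX3](=O)[#6] describes a carbonyl carbon (no H) flanked by two carbons (a ketone).
(A) contains an acetyl/ketone group (-C(=O)CH3), which satisfies every atom and bond constraint.
(B) has a methyl-ester group (-C(=O)OCH3) but one neighbour of the carbonyl carbon is O, not C.
(C) has a methyl-ester group (-C(=O)OCH3) but one neighbour of the carbonyl carbon is O, not C.
(D) has a primary amide (-C(=O)NH2) but one neighbour of the carbonyl carbon is N, not C.
So the answer is (A).

A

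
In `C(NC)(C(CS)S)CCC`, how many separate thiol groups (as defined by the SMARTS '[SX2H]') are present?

2

[SX2H] is the SMARTS for a thiol: an aliphatic sulfur with two connections, one being H.
The molecule carries 2 separate instances of a thiol (-SH) meeting every constraint; each maps to a distinct set of atoms, giving 2 matches.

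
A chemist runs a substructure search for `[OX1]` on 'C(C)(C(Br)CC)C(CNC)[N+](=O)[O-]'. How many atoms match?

2

The query [OX1] means: aliphatic oxygen with one total connection — typically a carbonyl =O or an oxide.
Check the 13 heavy atoms by environment: 8× C (X4) → no; 1× N (X3) → no; 1× N (charge +1, X3) → no; 1× O (charge -1, X1) → match; 1× O (X1) → match; 1× Br (X1) → no.
Summing the matching environments: 1 + 1 = 2 matching atoms.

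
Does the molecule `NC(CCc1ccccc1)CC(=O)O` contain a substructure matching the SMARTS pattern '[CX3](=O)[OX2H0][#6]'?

The pattern [CX3](=O)[OX2H0][#6] describes a carbonyl carbon bonded to an oxygen that is itself bonded to carbon (no H on that O) — an ester.
The closest candidate here is a carboxylic acid group (-C(=O)OH), but the singly-bonded O carries H (OX2H1, not H0). No other fragment satisfies the full query, so there is no match.

No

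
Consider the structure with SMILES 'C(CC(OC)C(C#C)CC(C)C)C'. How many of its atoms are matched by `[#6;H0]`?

The query [#6;H0] means: any carbon with no attached hydrogen.
Check the 13 heavy atoms by environment: 3× C (H2) → no; 4× C (H1) → no; 4× C (H3) → no; 1× C (H0) → match; 1× O (H0) → no.
That gives 1 matching atom.

1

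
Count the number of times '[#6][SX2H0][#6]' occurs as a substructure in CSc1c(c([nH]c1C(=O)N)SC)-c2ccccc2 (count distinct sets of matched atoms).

2

[#6][SX2H0][#6] is the SMARTS for a thioether: an aliphatic sulfur bridging two carbons with no H on the sulfur.
The molecule carries 2 separate instances of a methylthio ether (-SCH3) meeting every constraint; each maps to a distinct set of atoms, giving 2 matches.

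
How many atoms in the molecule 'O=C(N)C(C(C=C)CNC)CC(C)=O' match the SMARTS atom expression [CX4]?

6

The query [CX4] means: C with X4: aliphatic carbon with exactly 4 total connections (bonds + H).
Check the 14 heavy atoms by environment: 6× C (X4) → match; 4× C (X3) → no; 2× O (X1) → no; 2× N (X3) → no.
That gives 6 matching atoms.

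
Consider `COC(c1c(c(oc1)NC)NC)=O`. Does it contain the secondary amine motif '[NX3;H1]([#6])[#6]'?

Yes

The pattern [NX3;H1]([#6])[#6] describes a trivalent nitrogen with one H, bonded to two carbons — a secondary amine.
The molecule carries an N-methylamino group (-NHCH3), whose atoms satisfy every constraint of the query, so the pattern matches.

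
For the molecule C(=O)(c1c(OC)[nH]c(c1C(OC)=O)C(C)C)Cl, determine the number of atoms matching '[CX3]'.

Check the 17 heavy atoms by environment: 1× n (aromatic, X3) → no; 4× c (aromatic, X3) → no; 5× C (X4) → no; 2× C (X3) → match; 2× O (X1) → no; 1× Cl (X1) → no; 2× O (X2) → no.
That gives 2 matching atoms.

2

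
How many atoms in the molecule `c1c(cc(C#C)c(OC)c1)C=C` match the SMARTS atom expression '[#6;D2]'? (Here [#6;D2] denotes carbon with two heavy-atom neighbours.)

The query [#6;D2] means: any carbon bonded to exactly two heavy atoms.
Check the 12 heavy atoms by environment: 3× c (aromatic, D3) → no; 3× c (aromatic, D2) → match; 2× C (D2) → match; 3× C (D1) → no; 1× O (D2) → no.
Summing the matching environments: 3 + 2 = 5 matching atoms.

5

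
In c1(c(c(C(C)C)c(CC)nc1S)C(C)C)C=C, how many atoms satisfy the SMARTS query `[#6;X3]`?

Check the 17 heavy atoms by environment: 1× n (aromatic, X2) → no; 5× c (aromatic, X3) → match; 1× S (X2) → no; 8× C (X4) → no; 2× C (X3) → match.
Summing the matching environments: 5 + 2 = 7 matching atoms.

7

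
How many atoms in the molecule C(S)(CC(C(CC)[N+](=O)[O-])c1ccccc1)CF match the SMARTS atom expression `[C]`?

7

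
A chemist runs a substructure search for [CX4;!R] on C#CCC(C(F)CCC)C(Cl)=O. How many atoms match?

6

Check the 12 heavy atoms by environment: 6× C (X4, acyclic) → match; 1× C (X3, acyclic) → no; 1× O (X1, acyclic) → no; 1× Cl (X1, acyclic) → no; 2× C (X2, acyclic) → no; 1× F (X1, acyclic) → no.
That gives 6 matching atoms.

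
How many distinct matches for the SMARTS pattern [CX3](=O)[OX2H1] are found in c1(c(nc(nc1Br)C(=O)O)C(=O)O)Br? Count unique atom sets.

[CX3](=O)[OX2H1] is the SMARTS for a carboxylic acid: an sp2 carbon double-bonded to O and single-bonded to an -OH oxygen.
The molecule carries 2 separate instances of a carboxylic acid group (-C(=O)OH) meeting every constraint; each maps to a distinct set of atoms, giving 2 matches.

2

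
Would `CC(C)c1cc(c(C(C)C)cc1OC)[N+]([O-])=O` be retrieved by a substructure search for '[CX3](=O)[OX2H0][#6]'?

No

The pattern [CX3](=O)[OX2H0][#6] describes a carbonyl carbon bonded to an oxygen that is itself bonded to carbon (no H on that O) — an ester.
The closest candidate here is a methoxy ether (-OCH3), but the ether oxygen is not adjacent to a C=O carbon. No other fragment satisfies the full query, so there is no match.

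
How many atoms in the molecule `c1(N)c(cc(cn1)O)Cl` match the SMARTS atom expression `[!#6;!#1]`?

4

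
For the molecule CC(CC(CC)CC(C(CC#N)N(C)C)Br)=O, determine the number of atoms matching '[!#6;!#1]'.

4

The query [!#6;!#1] means: not carbon and not hydrogen — any heteroatom.
Check the 17 heavy atoms by environment: 13× C → no; 1× Br → match; 2× N → match; 1× O → match.
Summing the matching environments: 1 + 2 + 1 = 4 matching atoms.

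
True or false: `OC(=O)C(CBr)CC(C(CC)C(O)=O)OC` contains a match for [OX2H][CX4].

False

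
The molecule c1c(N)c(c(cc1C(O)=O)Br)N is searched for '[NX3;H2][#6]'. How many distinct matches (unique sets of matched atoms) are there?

2

[NX3;H2][#6] is the SMARTS for a primary amine: a trivalent nitrogen with two H attached to carbon.
The molecule carries 2 separate instances of a primary amino group (-NH2) meeting every constraint; each maps to a distinct set of atoms, giving 2 matches.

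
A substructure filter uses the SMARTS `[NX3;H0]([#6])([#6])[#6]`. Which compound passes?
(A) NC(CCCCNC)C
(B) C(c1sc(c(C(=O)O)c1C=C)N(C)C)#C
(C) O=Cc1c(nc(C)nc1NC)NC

B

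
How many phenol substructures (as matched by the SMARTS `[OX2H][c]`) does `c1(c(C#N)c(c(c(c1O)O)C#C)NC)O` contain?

3

[OX2H][c] is the SMARTS for a phenol: a hydroxyl oxygen attached to an aromatic carbon.
The molecule carries 3 separate instances of a hydroxyl group (-OH) meeting every constraint; each maps to a distinct set of atoms, giving 3 matches.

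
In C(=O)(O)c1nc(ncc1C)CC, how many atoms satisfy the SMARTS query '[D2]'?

4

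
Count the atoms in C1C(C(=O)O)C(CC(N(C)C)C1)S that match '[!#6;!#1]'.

The query [!#6;!#1] means: not carbon and not hydrogen — any heteroatom.
Check the 13 heavy atoms by environment: 9× C → no; 2× O → match; 1× S → match; 1× N → match.
Summing the matching environments: 2 + 1 + 1 = 4 matching atoms.

4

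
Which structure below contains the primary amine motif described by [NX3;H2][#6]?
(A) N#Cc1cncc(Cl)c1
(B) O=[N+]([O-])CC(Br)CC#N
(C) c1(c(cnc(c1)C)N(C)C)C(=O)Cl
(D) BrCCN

D

[NX3;H2][#6] describes a trivalent nitrogen with two H attached to carbon (a primary amine).
(A) has a nitrile (-C#N) but the nitrogen is NX1 (triple-bonded), not NX3 with two H.
(B) has a nitro group (-[N+](=O)[O-]) but the nitrogen is [N+] with no H, not NX3H2.
(C) has a dimethylamino group (-N(CH3)2) but the nitrogen has H0, not H2.
(D) contains a primary amino group (-NH2), which satisfies every atom and bond constraint.
So the answer is (D).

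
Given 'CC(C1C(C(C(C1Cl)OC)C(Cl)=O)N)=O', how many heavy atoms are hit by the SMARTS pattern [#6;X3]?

2

The query [#6;X3] means: any carbon (aromatic or not) with three total connections.
Check the 15 heavy atoms by environment: 7× C (X4) → no; 1× N (X3) → no; 2× C (X3) → match; 2× O (X1) → no; 2× Cl (X1) → no; 1× O (X2) → no.
That gives 2 matching atoms.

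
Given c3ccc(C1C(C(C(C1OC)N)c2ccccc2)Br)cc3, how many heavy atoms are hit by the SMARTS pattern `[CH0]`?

Check the 21 heavy atoms by environment: 5× C (H1) → no; 2× c (aromatic, H0) → no; 10× c (aromatic, H1) → no; 1× O (H0) → no; 1× C (H3) → no; 1× Br (H0) → no; 1× N (H2) → no.
No environment satisfies the query, so 0 matching atoms.

0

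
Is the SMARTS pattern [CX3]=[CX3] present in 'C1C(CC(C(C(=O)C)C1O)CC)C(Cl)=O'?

No

The pattern [CX3]=[CX3] describes a non-aromatic C=C double bond between two sp2 carbons — an alkene.
The closest candidate here is an ethyl group (-CH2CH3), but its C-C bond is a single bond between CX4 carbons, not CX3=CX3. No other fragment satisfies the full query, so there is no match.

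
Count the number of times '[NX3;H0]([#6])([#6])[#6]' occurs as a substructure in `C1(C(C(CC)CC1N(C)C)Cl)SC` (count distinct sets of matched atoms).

[NX3;H0]([#6])([#6])[#6] is the SMARTS for a tertiary amine: a trivalent nitrogen with no H, bonded to three carbons.
Exactly one fragment in the molecule meets all constraints, giving 1 match.

1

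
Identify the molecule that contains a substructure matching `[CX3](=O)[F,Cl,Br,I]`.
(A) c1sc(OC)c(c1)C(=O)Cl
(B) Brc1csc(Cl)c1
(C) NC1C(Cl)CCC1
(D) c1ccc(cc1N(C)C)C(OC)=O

[CX3](=O)[F,Cl,Br,I] describes a carbonyl carbon bonded to a halogen (an acyl halide).
(A) contains an acyl chloride (-C(=O)Cl), which satisfies every atom and bond constraint.
(B) has a chloro substituent but the Cl is not on a carbonyl carbon.
(C) has a chloro substituent but the Cl is not on a carbonyl carbon.
(D) has a methyl-ester group (-C(=O)OCH3) but the carbonyl is bonded to -O-C, not to a halogen.
So the answer is (A).

A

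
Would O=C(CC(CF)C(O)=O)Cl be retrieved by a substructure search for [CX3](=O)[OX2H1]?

The pattern [CX3](=O)[OX2H1] describes an sp2 carbon double-bonded to O and single-bonded to an -OH oxygen — a carboxylic acid.
The molecule carries a carboxylic acid group (-C(=O)OH), whose atoms satisfy every constraint of the query, so the pattern matches.

Yes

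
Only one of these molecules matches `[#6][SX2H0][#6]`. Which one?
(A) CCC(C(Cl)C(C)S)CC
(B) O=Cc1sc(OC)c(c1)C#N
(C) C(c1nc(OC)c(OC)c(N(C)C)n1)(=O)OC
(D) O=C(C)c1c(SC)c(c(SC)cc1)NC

[#6][SX2H0][#6] describes an aliphatic sulfur bridging two carbons with no H on the sulfur (a thioether).
(A) has a thiol (-SH) but the sulfur has H1, not H0 bridging two carbons.
(B) has a methoxy ether (-OCH3) but the bridging atom is O, not S.
(C) has a methoxy ether (-OCH3) but the bridging atom is O, not S.
(D) contains a methylthio ether (-SCH3), which satisfies every atom and bond constraint.
So the answer is (D).

D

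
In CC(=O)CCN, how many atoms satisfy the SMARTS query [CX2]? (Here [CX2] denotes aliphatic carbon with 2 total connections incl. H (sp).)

0

Check the 6 heavy atoms by environment: 3× C (X4) → no; 1× C (X3) → no; 1× O (X1) → no; 1× N (X3) → no.
No environment satisfies the query, so 0 matching atoms.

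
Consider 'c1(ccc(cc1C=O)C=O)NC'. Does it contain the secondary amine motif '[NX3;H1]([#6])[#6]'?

The pattern [NX3;H1]([#6])[#6] describes a trivalent nitrogen with one H, bonded to two carbons — a secondary amine.
The molecule carries an N-methylamino group (-NHCH3), whose atoms satisfy every constraint of the query, so the pattern matches.

Yes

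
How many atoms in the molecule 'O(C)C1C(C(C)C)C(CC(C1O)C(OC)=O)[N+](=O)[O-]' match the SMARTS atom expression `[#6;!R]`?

6

The query [#6;!R] means: carbon not in any ring.
Check the 19 heavy atoms by environment: 6× C (in 6-ring) → no; 5× O (acyclic) → no; 6× C (acyclic) → match; 1× N (charge +1, acyclic) → no; 1× O (charge -1, acyclic) → no.
That gives 6 matching atoms.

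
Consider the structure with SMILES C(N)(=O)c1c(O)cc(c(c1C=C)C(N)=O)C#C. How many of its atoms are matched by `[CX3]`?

The query [CX3] means: C with X3: aliphatic carbon with exactly 3 total connections.
Check the 17 heavy atoms by environment: 6× c (aromatic, X3) → no; 1× O (X2) → no; 2× C (X2) → no; 4× C (X3) → match; 2× O (X1) → no; 2× N (X3) → no.
That gives 4 matching atoms.

4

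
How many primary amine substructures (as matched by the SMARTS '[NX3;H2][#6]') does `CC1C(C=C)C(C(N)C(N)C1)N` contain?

3

[NX3;H2][#6] is the SMARTS for a primary amine: a trivalent nitrogen with two H attached to carbon.
The molecule carries 3 separate instances of a primary amino group (-NH2) meeting every constraint; each maps to a distinct set of atoms, giving 3 matches.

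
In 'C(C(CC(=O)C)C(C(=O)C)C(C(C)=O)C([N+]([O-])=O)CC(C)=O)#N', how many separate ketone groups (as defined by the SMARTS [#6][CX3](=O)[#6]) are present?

4

[#6][CX3](=O)[#6] is the SMARTS for a ketone: a carbonyl carbon (no H) flanked by two carbons.
The molecule carries 4 separate instances of an acetyl/ketone group (-C(=O)CH3) meeting every constraint; each maps to a distinct set of atoms, giving 4 matches.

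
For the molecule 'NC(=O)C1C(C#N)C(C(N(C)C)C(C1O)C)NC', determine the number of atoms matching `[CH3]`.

The query [CH3] means: aliphatic carbon with exactly three hydrogens.
Check the 18 heavy atoms by environment: 6× C (H1) → no; 2× C (H0) → no; 1× O (H0) → no; 1× N (H2) → no; 2× N (H0) → no; 4× C (H3) → match; 1× N (H1) → no; 1× O (H1) → no.
That gives 4 matching atoms.

4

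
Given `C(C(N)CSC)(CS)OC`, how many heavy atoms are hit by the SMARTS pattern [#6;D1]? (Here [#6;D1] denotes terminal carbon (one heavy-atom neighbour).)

2

Check the 10 heavy atoms by environment: 2× C (D2) → no; 2× C (D3) → no; 1× S (D2) → no; 2× C (D1) → match; 1× N (D1) → no; 1× O (D2) → no; 1× S (D1) → no.
That gives 2 matching atoms.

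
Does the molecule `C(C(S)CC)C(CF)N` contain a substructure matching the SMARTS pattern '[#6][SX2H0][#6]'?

The pattern [#6][SX2H0][#6] describes an aliphatic sulfur bridging two carbons with no H on the sulfur — a thioether.
The closest candidate here is a thiol (-SH), but the sulfur has H1, not H0 bridging two carbons. No other fragment satisfies the full query, so there is no match.

No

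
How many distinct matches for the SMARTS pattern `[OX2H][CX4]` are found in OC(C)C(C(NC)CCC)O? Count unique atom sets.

[OX2H][CX4] is the SMARTS for an aliphatic alcohol: a hydroxyl oxygen bound to an sp3 (X4) carbon.
The molecule carries 2 separate instances of a hydroxyl group (-OH) meeting every constraint; each maps to a distinct set of atoms, giving 2 matches.

2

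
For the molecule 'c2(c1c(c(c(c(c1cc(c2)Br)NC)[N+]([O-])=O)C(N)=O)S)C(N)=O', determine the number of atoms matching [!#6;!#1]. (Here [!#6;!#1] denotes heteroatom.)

The query [!#6;!#1] means: not carbon and not hydrogen — any heteroatom.
Check the 23 heavy atoms by environment: 10× c (aromatic) → no; 1× N (charge +1) → match; 1× O (charge -1) → match; 3× O → match; 3× N → match; 3× C → no; 1× Br → match; 1× S → match.
Summing the matching environments: 1 + 1 + 3 + 3 + 1 + 1 = 10 matching atoms.

10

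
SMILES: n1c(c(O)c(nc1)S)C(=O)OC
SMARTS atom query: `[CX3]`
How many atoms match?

1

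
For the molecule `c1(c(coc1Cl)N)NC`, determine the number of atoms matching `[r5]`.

5

Check the 9 heavy atoms by environment: 1× o (aromatic, in 5-ring) → match; 4× c (aromatic, in 5-ring) → match; 2× N (acyclic) → no; 1× C (acyclic) → no; 1× Cl (acyclic) → no.
Summing the matching environments: 1 + 4 = 5 matching atoms.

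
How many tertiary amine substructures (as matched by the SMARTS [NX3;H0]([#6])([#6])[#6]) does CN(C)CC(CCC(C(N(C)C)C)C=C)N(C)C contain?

3

[NX3;H0]([#6])([#6])[#6] is the SMARTS for a tertiary amine: a trivalent nitrogen with no H, bonded to three carbons.
The molecule carries 3 separate instances of a dimethylamino group (-N(CH3)2) meeting every constraint; each maps to a distinct set of atoms, giving 3 matches.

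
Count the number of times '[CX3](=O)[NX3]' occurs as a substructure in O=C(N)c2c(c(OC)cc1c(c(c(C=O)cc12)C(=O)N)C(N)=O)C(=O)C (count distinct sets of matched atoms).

3

[CX3](=O)[NX3] is the SMARTS for an amide: a carbonyl carbon bonded to a trivalent nitrogen.
The molecule carries 3 separate instances of a primary amide (-C(=O)NH2) meeting every constraint; each maps to a distinct set of atoms, giving 3 matches.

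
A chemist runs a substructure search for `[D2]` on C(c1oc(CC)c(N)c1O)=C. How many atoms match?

The query [D2] means: atom with exactly two heavy-atom neighbours.
Check the 11 heavy atoms by environment: 1× o (aromatic, D2) → match; 4× c (aromatic, D3) → no; 1× O (D1) → no; 1× N (D1) → no; 2× C (D2) → match; 2× C (D1) → no.
Summing the matching environments: 1 + 2 = 3 matching atoms.

3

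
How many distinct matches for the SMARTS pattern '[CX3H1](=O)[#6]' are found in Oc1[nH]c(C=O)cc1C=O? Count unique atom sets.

[CX3H1](=O)[#6] is the SMARTS for an aldehyde: an sp2 carbon with one H, double-bonded to O and single-bonded to carbon.
The molecule carries 2 separate instances of an aldehyde (-CHO) meeting every constraint; each maps to a distinct set of atoms, giving 2 matches.

2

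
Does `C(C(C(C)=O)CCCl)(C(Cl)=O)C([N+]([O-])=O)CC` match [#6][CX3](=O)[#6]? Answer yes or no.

The pattern [#6][CX3](=O)[#6] describes a carbonyl carbon (no H) flanked by two carbons — a ketone.
The molecule carries an acetyl/ketone group (-C(=O)CH3), whose atoms satisfy every constraint of the query, so the pattern matches.

Yes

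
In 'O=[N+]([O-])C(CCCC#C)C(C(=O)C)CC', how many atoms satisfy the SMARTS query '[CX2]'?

The query [CX2] means: C with X2: aliphatic carbon with exactly 2 total connections.
Check the 15 heavy atoms by environment: 8× C (X4) → no; 1× N (charge +1, X3) → no; 1× O (charge -1, X1) → no; 2× O (X1) → no; 1× C (X3) → no; 2× C (X2) → match.
That gives 2 matching atoms.

2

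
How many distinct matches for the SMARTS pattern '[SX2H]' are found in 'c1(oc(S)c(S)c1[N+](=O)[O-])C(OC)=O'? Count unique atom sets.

2

[SX2H] is the SMARTS for a thiol: an aliphatic sulfur with two connections, one being H.
The molecule carries 2 separate instances of a thiol (-SH) meeting every constraint; each maps to a distinct set of atoms, giving 2 matches.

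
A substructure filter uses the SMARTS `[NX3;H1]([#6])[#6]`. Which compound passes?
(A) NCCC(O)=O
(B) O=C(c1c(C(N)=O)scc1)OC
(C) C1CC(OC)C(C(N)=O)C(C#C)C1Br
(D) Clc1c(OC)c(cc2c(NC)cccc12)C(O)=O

D

[NX3;H1]([#6])[#6] describes a trivalent nitrogen with one H, bonded to two carbons (a secondary amine).
(A) has a primary amino group (-NH2) but the nitrogen has H2 and only one carbon neighbour.
(B) has a primary amide (-C(=O)NH2) but the -C(=O)NH2 nitrogen has H2, not H1.
(C) has a primary amide (-C(=O)NH2) but the -C(=O)NH2 nitrogen has H2, not H1.
(D) contains an N-methylamino group (-NHCH3), which satisfies every atom and bond constraint.
So the answer is (D).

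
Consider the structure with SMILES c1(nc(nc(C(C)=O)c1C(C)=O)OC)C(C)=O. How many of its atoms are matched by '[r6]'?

The query [r6] means: r6 matches atoms in a six-membered ring.
Check the 17 heavy atoms by environment: 2× n (aromatic, in 6-ring) → match; 4× c (aromatic, in 6-ring) → match; 7× C (acyclic) → no; 4× O (acyclic) → no.
Summing the matching environments: 2 + 4 = 6 matching atoms.

6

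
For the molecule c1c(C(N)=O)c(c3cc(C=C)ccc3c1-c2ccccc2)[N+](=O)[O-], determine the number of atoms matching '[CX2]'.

0

The query [CX2] means: C with X2: aliphatic carbon with exactly 2 total connections.
Check the 24 heavy atoms by environment: 16× c (aromatic, X3) → no; 3× C (X3) → no; 2× O (X1) → no; 1× N (X3) → no; 1× N (charge +1, X3) → no; 1× O (charge -1, X1) → no.
No environment satisfies the query, so 0 matching atoms.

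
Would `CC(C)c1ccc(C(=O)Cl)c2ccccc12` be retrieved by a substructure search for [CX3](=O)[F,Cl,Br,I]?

The pattern [CX3](=O)[F,Cl,Br,I] describes a carbonyl carbon bonded to a halogen — an acyl halide.
The molecule carries an acyl chloride (-C(=O)Cl), whose atoms satisfy every constraint of the query, so the pattern matches.

Yes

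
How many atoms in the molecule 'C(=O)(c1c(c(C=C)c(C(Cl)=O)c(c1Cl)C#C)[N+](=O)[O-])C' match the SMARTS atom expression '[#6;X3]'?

The query [#6;X3] means: any carbon (aromatic or not) with three total connections.
Check the 20 heavy atoms by environment: 6× c (aromatic, X3) → match; 4× C (X3) → match; 2× Cl (X1) → no; 2× C (X2) → no; 1× N (charge +1, X3) → no; 1× O (charge -1, X1) → no; 3× O (X1) → no; 1× C (X4) → no.
Summing the matching environments: 6 + 4 = 10 matching atoms.

10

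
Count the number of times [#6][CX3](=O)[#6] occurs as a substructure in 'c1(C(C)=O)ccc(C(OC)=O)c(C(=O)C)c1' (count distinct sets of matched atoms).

2

[#6][CX3](=O)[#6] is the SMARTS for a ketone: a carbonyl carbon (no H) flanked by two carbons.
The molecule carries 2 separate instances of an acetyl/ketone group (-C(=O)CH3) meeting every constraint; each maps to a distinct set of atoms, giving 2 matches.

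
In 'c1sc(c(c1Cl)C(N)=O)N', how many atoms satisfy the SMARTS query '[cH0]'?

The query [cH0] means: aromatic carbon with no attached hydrogen (substituted or ring-fusion).
Check the 10 heavy atoms by environment: 1× s (aromatic, H0) → no; 3× c (aromatic, H0) → match; 1× c (aromatic, H1) → no; 1× Cl (H0) → no; 2× N (H2) → no; 1× C (H0) → no; 1× O (H0) → no.
That gives 3 matching atoms.

3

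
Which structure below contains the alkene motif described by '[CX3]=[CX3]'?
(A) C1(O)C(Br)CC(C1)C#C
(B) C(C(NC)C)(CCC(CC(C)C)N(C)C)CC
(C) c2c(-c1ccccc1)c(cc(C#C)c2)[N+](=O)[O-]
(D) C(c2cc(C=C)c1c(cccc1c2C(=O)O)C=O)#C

[CX3]=[CX3] describes a non-aromatic C=C double bond between two sp2 carbons (an alkene).
(A) has an ethynyl group (-C#CH) but the C-C bond is a triple bond, not a double bond.
(B) has an ethyl group (-CH2CH3) but its C-C bond is a single bond between CX4 carbons, not CX3=CX3.
(C) has an ethynyl group (-C#CH) but the C-C bond is a triple bond, not a double bond.
(D) contains a vinyl group (-CH=CH2), which satisfies every atom and bond constraint.
So the answer is (D).

D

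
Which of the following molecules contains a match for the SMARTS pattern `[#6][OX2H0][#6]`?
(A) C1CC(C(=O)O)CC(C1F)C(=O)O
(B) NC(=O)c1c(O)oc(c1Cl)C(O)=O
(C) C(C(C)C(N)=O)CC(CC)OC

C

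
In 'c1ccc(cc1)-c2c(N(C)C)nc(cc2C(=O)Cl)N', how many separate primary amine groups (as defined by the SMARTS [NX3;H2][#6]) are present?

1

[NX3;H2][#6] is the SMARTS for a primary amine: a trivalent nitrogen with two H attached to carbon.
Exactly one fragment in the molecule meets all constraints, giving 1 match.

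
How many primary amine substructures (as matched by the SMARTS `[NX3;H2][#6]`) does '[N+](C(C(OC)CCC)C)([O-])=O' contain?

0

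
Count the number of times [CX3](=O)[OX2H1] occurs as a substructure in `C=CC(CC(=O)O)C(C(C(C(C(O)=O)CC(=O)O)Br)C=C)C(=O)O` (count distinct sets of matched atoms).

[CX3](=O)[OX2H1] is the SMARTS for a carboxylic acid: an sp2 carbon double-bonded to O and single-bonded to an -OH oxygen.
The molecule carries 4 separate instances of a carboxylic acid group (-C(=O)OH) meeting every constraint; each maps to a distinct set of atoms, giving 4 matches.

4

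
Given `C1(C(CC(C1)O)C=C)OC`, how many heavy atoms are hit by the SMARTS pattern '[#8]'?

2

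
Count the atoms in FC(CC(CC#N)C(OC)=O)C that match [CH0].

2

Check the 12 heavy atoms by environment: 2× C (H2) → no; 2× C (H1) → no; 2× C (H3) → no; 2× C (H0) → match; 1× N (H0) → no; 1× F (H0) → no; 2× O (H0) → no.
That gives 2 matching atoms.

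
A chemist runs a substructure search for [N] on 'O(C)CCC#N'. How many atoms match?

1

The query [N] means: uppercase N matches aliphatic (non-aromatic) nitrogen only.
Check the 6 heavy atoms by environment: 4× C → no; 1× O → no; 1× N → match.
That gives 1 matching atom.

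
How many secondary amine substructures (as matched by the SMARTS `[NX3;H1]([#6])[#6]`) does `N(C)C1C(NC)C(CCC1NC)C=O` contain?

3

[NX3;H1]([#6])[#6] is the SMARTS for a secondary amine: a trivalent nitrogen with one H, bonded to two carbons.
The molecule carries 3 separate instances of an N-methylamino group (-NHCH3) meeting every constraint; each maps to a distinct set of atoms, giving 3 matches.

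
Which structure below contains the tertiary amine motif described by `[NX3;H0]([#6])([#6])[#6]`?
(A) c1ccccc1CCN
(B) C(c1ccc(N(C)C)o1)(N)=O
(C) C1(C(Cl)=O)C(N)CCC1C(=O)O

B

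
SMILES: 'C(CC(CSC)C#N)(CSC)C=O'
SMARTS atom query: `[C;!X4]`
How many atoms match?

Check the 13 heavy atoms by environment: 7× C (X4) → no; 2× S (X2) → no; 1× C (X3) → match; 1× O (X1) → no; 1× C (X2) → match; 1× N (X1) → no.
Summing the matching environments: 1 + 1 = 2 matching atoms.

2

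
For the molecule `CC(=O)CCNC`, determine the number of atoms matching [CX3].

1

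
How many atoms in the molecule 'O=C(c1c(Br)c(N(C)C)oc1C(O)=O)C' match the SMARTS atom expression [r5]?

The query [r5] means: r5 matches atoms in a five-membered ring.
Check the 15 heavy atoms by environment: 1× o (aromatic, in 5-ring) → match; 4× c (aromatic, in 5-ring) → match; 5× C (acyclic) → no; 3× O (acyclic) → no; 1× Br (acyclic) → no; 1× N (acyclic) → no.
Summing the matching environments: 1 + 4 = 5 matching atoms.

5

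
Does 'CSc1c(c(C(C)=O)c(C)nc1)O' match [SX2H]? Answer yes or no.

No

The pattern [SX2H] describes an aliphatic sulfur with two connections, one being H — a thiol.
The closest candidate here is a methylthio ether (-SCH3), but the sulfur has H0 (bonded to two carbons), not H1. No other fragment satisfies the full query, so there is no match.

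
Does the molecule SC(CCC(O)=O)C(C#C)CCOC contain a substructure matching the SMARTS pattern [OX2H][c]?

No

The pattern [OX2H][c] describes a hydroxyl oxygen attached to an aromatic carbon — a phenol.
The closest candidate here is a methoxy ether (-OCH3), but the oxygen has H0, not H1. No other fragment satisfies the full query, so there is no match.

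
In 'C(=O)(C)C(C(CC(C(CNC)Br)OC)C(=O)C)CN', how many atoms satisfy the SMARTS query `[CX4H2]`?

3

The query [CX4H2] means: sp3 carbon (X4) with exactly two hydrogens.
Check the 19 heavy atoms by environment: 3× C (H2, X4) → match; 4× C (H1, X4) → no; 1× O (H0, X2) → no; 4× C (H3, X4) → no; 1× N (H2, X3) → no; 1× Br (H0, X1) → no; 1× N (H1, X3) → no; 2× C (H0, X3) → no; 2× O (H0, X1) → no.
That gives 3 matching atoms.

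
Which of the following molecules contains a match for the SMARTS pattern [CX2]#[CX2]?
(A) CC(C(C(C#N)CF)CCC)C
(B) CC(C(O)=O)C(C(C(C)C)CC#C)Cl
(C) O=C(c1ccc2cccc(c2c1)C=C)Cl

B

[CX2]#[CX2] describes a carbon-carbon triple bond (an alkyne).
(A) has a nitrile (-C#N) but the triple bond is C#N, not C#C.
(B) contains an ethynyl group (-C#CH), which satisfies every atom and bond constraint.
(C) has a vinyl group (-CH=CH2) but the C=C is a double bond; both carbons are CX3, not CX2.
So the answer is (B).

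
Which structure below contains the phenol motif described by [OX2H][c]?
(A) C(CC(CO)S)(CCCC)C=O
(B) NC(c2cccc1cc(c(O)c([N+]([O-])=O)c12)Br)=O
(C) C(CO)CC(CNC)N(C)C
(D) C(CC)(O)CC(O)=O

B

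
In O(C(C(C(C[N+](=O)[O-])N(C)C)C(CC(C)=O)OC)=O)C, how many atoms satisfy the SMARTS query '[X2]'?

2

The query [X2] means: any atom with exactly two total connections (bonds + H).
Check the 20 heavy atoms by environment: 10× C (X4) → no; 1× N (charge +1, X3) → no; 1× O (charge -1, X1) → no; 3× O (X1) → no; 1× N (X3) → no; 2× C (X3) → no; 2× O (X2) → match.
That gives 2 matching atoms.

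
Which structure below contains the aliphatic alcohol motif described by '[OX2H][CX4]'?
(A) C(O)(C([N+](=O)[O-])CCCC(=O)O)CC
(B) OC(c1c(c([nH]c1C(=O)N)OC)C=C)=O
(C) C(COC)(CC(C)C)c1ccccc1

A

[OX2H][CX4] describes a hydroxyl oxygen bound to an sp3 (X4) carbon (an aliphatic alcohol).
(A) contains a hydroxyl group (-OH), which satisfies every atom and bond constraint.
(B) has a methoxy ether (-OCH3) but the oxygen has H0 (ether), not H1.
(C) has a methoxy ether (-OCH3) but the oxygen has H0 (ether), not H1.
So the answer is (A).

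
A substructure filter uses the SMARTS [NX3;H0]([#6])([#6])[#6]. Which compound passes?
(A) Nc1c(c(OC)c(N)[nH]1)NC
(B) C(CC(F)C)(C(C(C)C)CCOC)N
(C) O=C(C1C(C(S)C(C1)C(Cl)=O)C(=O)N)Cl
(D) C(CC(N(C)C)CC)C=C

[NX3;H0]([#6])([#6])[#6] describes a trivalent nitrogen with no H, bonded to three carbons (a tertiary amine).
(A) has a primary amino group (-NH2) but the nitrogen has H2, not H0 with three carbons.
(B) has a primary amino group (-NH2) but the nitrogen has H2, not H0 with three carbons.
(C) has a primary amide (-C(=O)NH2) but the amide nitrogen has H2 and only one carbon neighbour.
(D) contains a dimethylamino group (-N(CH3)2), which satisfies every atom and bond constraint.
So the answer is (D).

D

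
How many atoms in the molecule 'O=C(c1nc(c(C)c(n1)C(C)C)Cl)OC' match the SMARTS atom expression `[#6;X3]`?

5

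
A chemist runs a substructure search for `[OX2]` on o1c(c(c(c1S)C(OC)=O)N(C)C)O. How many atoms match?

2

The query [OX2] means: aliphatic oxygen with two total connections — ether, hydroxyl, or ester single-bond O.
Check the 14 heavy atoms by environment: 1× o (aromatic, X2) → no; 4× c (aromatic, X3) → no; 1× N (X3) → no; 3× C (X4) → no; 1× S (X2) → no; 2× O (X2) → match; 1× C (X3) → no; 1× O (X1) → no.
That gives 2 matching atoms.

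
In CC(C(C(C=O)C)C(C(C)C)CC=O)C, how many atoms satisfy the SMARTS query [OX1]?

2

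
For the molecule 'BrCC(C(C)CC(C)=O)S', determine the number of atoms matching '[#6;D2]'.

The query [#6;D2] means: any carbon bonded to exactly two heavy atoms.
Check the 10 heavy atoms by environment: 2× C (D2) → match; 3× C (D3) → no; 1× Br (D1) → no; 2× C (D1) → no; 1× S (D1) → no; 1× O (D1) → no.
That gives 2 matching atoms.

2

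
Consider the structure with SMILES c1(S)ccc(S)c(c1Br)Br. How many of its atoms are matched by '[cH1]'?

2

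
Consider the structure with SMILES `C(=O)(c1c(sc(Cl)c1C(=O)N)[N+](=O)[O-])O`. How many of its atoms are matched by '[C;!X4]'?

2

The query [C;!X4] means: aliphatic carbon that does not have four total connections.
Check the 15 heavy atoms by environment: 1× s (aromatic, X2) → no; 4× c (aromatic, X3) → no; 1× Cl (X1) → no; 2× C (X3) → match; 3× O (X1) → no; 1× N (X3) → no; 1× N (charge +1, X3) → no; 1× O (charge -1, X1) → no; 1× O (X2) → no.
That gives 2 matching atoms.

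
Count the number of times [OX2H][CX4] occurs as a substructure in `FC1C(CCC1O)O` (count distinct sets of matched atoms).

[OX2H][CX4] is the SMARTS for an aliphatic alcohol: a hydroxyl oxygen bound to an sp3 (X4) carbon.
The molecule carries 2 separate instances of a hydroxyl group (-OH) meeting every constraint; each maps to a distinct set of atoms, giving 2 matches.

2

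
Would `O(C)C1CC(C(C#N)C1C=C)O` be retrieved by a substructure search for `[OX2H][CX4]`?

The pattern [OX2H][CX4] describes a hydroxyl oxygen bound to an sp3 (X4) carbon — an aliphatic alcohol.
The molecule carries a hydroxyl group (-OH), whose atoms satisfy every constraint of the query, so the pattern matches.

Yes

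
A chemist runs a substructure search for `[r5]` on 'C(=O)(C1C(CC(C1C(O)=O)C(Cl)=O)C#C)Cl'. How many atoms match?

5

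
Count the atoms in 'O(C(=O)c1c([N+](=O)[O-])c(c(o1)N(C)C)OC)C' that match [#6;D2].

The query [#6;D2] means: any carbon bonded to exactly two heavy atoms.
Check the 17 heavy atoms by environment: 1× o (aromatic, D2) → no; 4× c (aromatic, D3) → no; 2× O (D2) → no; 4× C (D1) → no; 1× C (D3) → no; 2× O (D1) → no; 1× N (D3) → no; 1× N (charge +1, D3) → no; 1× O (charge -1, D1) → no.
No environment satisfies the query, so 0 matching atoms.

0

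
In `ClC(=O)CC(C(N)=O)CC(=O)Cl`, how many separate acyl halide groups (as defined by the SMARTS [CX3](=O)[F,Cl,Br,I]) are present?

2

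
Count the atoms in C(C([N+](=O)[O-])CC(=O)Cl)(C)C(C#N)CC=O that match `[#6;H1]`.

The query [#6;H1] means: any carbon bearing exactly one hydrogen.
Check the 16 heavy atoms by environment: 2× C (H2) → no; 4× C (H1) → match; 1× C (H3) → no; 1× N (charge +1, H0) → no; 1× O (charge -1, H0) → no; 3× O (H0) → no; 2× C (H0) → no; 1× N (H0) → no; 1× Cl (H0) → no.
That gives 4 matching atoms.

4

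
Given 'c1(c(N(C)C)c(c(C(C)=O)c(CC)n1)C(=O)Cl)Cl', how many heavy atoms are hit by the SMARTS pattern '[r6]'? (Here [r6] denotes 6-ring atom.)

The query [r6] means: r6 matches atoms in a six-membered ring.
Check the 18 heavy atoms by environment: 1× n (aromatic, in 6-ring) → match; 5× c (aromatic, in 6-ring) → match; 2× Cl (acyclic) → no; 7× C (acyclic) → no; 2× O (acyclic) → no; 1× N (acyclic) → no.
Summing the matching environments: 1 + 5 = 6 matching atoms.

6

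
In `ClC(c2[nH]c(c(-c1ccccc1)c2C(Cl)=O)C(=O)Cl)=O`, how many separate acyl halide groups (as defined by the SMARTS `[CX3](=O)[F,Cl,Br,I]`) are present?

3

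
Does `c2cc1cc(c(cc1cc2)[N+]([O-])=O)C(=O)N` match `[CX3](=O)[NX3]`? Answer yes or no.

Yes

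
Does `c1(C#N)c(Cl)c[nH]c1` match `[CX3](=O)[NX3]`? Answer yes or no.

The pattern [CX3](=O)[NX3] describes a carbonyl carbon bonded to a trivalent nitrogen — an amide.
The closest candidate here is a nitrile (-C#N), but the nitrile N is NX1 (triple-bonded), not NX3. No other fragment satisfies the full query, so there is no match.

No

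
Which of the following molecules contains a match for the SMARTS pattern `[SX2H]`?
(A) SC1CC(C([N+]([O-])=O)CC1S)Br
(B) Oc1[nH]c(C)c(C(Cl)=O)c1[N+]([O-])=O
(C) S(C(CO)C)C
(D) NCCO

A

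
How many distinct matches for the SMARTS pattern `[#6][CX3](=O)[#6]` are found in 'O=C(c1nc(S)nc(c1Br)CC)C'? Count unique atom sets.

[#6][CX3](=O)[#6] is the SMARTS for a ketone: a carbonyl carbon (no H) flanked by two carbons.
Exactly one fragment in the molecule meets all constraints, giving 1 match.

1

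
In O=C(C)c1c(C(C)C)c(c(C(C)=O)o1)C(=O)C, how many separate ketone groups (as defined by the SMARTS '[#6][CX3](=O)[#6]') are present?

3

[#6][CX3](=O)[#6] is the SMARTS for a ketone: a carbonyl carbon (no H) flanked by two carbons.
The molecule carries 3 separate instances of an acetyl/ketone group (-C(=O)CH3) meeting every constraint; each maps to a distinct set of atoms, giving 3 matches.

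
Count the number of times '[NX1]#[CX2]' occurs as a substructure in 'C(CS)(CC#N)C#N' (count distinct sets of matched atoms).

[NX1]#[CX2] is the SMARTS for a nitrile: a nitrogen triple-bonded to a two-connected carbon.
The molecule carries 2 separate instances of a nitrile (-C#N) meeting every constraint; each maps to a distinct set of atoms, giving 2 matches.

2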